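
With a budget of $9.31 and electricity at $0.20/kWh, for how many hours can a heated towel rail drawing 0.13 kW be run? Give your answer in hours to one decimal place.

Energy available = $9.31 ÷ $0.20/kWh = 46.55 kWh
Hours = 46.55 kWh ÷ 0.13 kW = 358.1 h

358.1 h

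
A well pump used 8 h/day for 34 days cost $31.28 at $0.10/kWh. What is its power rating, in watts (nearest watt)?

1150 W

Energy = $31.28 ÷ $0.10/kWh = 312.8 kWh
Runtime = 8 h/day × 34 days = 272 h
Power = 312.8 kWh ÷ 272 h = 1.15 kW = 1150 W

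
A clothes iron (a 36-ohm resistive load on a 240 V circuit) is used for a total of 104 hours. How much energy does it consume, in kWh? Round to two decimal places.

Power = V²/R = 240²/36 = 1600 W = 1.6 kW
Energy = 1.6 kW × 104 h = 166.4 kWh

166.40 kWh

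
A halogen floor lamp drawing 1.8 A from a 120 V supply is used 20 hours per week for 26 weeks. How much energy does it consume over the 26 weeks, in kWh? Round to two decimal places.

112.32 kWh

Power = 1.8 A × 120 V = 216 W = 0.216 kW
Runtime = 20 h/week × 26 weeks = 520 h
Energy = 0.216 kW × 520 h = 112.32 kWh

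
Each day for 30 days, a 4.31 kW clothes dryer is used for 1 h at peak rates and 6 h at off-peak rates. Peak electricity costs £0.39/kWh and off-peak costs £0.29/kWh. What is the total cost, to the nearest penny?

Peak energy = 4.31 kW × 1 h × 30 = 129.3 kWh
Off-peak energy = 4.31 kW × 6 h × 30 = 775.8 kWh
Cost = 129.3 × £0.39 + 775.8 × £0.29 = £50.427 + £224.982 = £275.41

£275.41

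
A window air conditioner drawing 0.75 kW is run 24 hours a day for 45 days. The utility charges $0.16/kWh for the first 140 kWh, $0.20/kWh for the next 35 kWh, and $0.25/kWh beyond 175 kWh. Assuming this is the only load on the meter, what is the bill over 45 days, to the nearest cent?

$188.15

Runtime = 24 h × 45 = 1080 h
Energy = 0.75 kW × 1080 h = 810 kWh
Tier 1 (0–140 kWh): 140 × $0.16 = $22.4
Tier 2 (140–175 kWh): 35 × $0.20 = $7
Above 175 kWh: 635 × $0.25 = $158.75
Bill = $188.15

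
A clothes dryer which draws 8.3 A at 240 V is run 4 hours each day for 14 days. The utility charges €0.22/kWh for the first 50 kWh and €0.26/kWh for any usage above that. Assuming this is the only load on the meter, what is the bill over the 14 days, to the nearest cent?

€27.00

Power = 8.3 A × 240 V = 1992 W = 1.992 kW
Runtime = 4 h/day × 14 days = 56 h
Energy = 1.992 kW × 56 h = 111.552 kWh
Tier 1 (0–50 kWh): 50 × €0.22 = €11
Above 50 kWh: 61.552 × €0.26 = €16.00352
Bill = €27.00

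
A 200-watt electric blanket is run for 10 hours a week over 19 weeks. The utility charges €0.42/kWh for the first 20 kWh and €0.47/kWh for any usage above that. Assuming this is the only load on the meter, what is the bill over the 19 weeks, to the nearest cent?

Runtime = 10 h/week × 19 weeks = 190 h
Energy = 0.2 kW × 190 h = 38 kWh
Tier 1 (0–20 kWh): 20 × €0.42 = €8.4
Above 20 kWh: 18 × €0.47 = €8.46
Bill = €16.86

€16.86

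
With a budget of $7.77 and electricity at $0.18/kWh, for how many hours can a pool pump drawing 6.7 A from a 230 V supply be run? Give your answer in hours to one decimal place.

28.0 h

Power = 6.7 A × 230 V = 1541 W = 1.541 kW
Energy available = $7.77 ÷ $0.18/kWh = 43.1667 kWh
Hours = 43.1667 kWh ÷ 1.541 kW = 28.0 h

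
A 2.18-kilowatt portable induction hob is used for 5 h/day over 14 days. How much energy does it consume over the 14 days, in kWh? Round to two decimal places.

Runtime = 5 h/day × 14 days = 70 h
Energy = 2.18 kW × 70 h = 152.6 kWh

152.60 kWh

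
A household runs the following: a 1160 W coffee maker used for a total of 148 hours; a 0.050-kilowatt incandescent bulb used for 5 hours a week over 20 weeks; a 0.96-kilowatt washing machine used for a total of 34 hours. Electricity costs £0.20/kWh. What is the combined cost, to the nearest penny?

coffee maker: 1.16 kW × 148 h = 171.68 kWh
incandescent bulb: Runtime = 5 h/week × 20 weeks = 100 h
incandescent bulb: 0.05 kW × 100 h = 5 kWh
washing machine: 0.96 kW × 34 h = 32.64 kWh
Total energy = 209.32 kWh
Cost = 209.32 × £0.20 = £41.86

£41.86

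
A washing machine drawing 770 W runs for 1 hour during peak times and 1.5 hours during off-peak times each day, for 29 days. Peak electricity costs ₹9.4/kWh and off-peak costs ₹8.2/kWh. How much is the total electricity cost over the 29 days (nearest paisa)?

Peak energy = 0.77 kW × 1 h × 29 = 22.33 kWh
Off-peak energy = 0.77 kW × 1.5 h × 29 = 33.495 kWh
Cost = 22.33 × ₹9.4 + 33.495 × ₹8.2 = ₹209.902 + ₹274.659 = ₹484.56

₹484.56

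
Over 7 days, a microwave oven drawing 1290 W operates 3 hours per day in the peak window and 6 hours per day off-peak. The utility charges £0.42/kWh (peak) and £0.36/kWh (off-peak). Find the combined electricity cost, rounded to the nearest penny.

£30.88

Peak energy = 1.29 kW × 3 h × 7 = 27.09 kWh
Off-peak energy = 1.29 kW × 6 h × 7 = 54.18 kWh
Cost = 27.09 × £0.42 + 54.18 × £0.36 = £11.3778 + £19.5048 = £30.88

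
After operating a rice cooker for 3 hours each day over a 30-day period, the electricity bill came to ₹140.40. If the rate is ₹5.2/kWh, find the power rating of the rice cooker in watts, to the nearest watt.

300 W

Energy = ₹140.40 ÷ ₹5.2/kWh = 27 kWh
Runtime = 3 h/day × 30 days = 90 h
Power = 27 kWh ÷ 90 h = 0.3 kW = 300 W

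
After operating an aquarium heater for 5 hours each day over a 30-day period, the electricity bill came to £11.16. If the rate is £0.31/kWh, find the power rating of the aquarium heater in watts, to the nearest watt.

Energy = £11.16 ÷ £0.31/kWh = 36 kWh
Runtime = 5 h/day × 30 days = 150 h
Power = 36 kWh ÷ 150 h = 0.24 kW = 240 W

240 W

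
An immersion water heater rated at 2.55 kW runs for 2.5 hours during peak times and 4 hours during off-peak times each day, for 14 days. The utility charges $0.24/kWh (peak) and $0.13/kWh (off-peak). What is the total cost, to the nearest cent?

$39.98

Peak energy = 2.55 kW × 2.5 h × 14 = 89.25 kWh
Off-peak energy = 2.55 kW × 4 h × 14 = 142.8 kWh
Cost = 89.25 × $0.24 + 142.8 × $0.13 = $21.42 + $18.564 = $39.98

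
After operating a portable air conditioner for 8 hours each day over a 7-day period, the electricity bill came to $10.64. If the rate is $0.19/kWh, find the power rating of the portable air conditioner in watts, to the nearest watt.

1000 W

Energy = $10.64 ÷ $0.19/kWh = 56 kWh
Runtime = 8 h/day × 7 days = 56 h
Power = 56 kWh ÷ 56 h = 1 kW = 1000 W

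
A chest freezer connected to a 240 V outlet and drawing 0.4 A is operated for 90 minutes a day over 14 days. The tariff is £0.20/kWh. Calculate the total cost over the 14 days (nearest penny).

Power = 0.4 A × 240 V = 96 W = 0.096 kW
Runtime = 90 min × 14 = 1260 min = 21 h
Energy = 0.096 kW × 21 h = 2.016 kWh
Cost = 2.016 kWh × £0.20/kWh = £0.40

£0.40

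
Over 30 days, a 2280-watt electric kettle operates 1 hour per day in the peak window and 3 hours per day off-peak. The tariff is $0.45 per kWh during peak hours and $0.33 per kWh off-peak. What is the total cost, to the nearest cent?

$98.50

Peak energy = 2.28 kW × 1 h × 30 = 68.4 kWh
Off-peak energy = 2.28 kW × 3 h × 30 = 205.2 kWh
Cost = 68.4 × $0.45 + 205.2 × $0.33 = $30.78 + $67.716 = $98.50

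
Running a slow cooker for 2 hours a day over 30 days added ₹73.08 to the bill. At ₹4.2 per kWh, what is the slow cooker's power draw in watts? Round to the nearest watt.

Energy = ₹73.08 ÷ ₹4.2/kWh = 17.4 kWh
Runtime = 2 h/day × 30 days = 60 h
Power = 17.4 kWh ÷ 60 h = 0.29 kW = 290 W

290 W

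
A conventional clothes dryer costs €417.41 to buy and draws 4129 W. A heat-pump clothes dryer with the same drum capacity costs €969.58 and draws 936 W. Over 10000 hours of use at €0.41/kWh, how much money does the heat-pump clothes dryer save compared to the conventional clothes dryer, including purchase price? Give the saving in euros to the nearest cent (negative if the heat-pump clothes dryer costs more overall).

€12539.13

conventional clothes dryer: €417.41 + (4129/1000) kW × 10000 h × €0.41 = €417.41 + €16928.9 = €17346.31
heat-pump clothes dryer: €969.58 + (936/1000) kW × 10000 h × €0.41 = €969.58 + €3837.6 = €4807.18
Saving = €17346.31 − €4807.18 = €12539.13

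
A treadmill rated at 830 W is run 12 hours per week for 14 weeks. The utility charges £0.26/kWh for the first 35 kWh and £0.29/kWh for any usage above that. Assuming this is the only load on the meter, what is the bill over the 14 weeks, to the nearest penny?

Runtime = 12 h/week × 14 weeks = 168 h
Energy = 0.83 kW × 168 h = 139.44 kWh
Tier 1 (0–35 kWh): 35 × £0.26 = £9.1
Above 35 kWh: 104.44 × £0.29 = £30.2876
Bill = £39.39

£39.39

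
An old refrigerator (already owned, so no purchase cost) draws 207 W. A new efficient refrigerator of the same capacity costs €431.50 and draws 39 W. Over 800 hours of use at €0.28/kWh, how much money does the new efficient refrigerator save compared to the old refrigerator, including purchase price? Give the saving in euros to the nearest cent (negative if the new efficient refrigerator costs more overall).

old refrigerator: €0.00 + (207/1000) kW × 800 h × €0.28 = €0.00 + €46.368 = €46.368
new efficient refrigerator: €431.50 + (39/1000) kW × 800 h × €0.28 = €431.50 + €8.736 = €440.236
Saving = €46.368 − €440.236 = −€393.868 → -€393.87

-€393.87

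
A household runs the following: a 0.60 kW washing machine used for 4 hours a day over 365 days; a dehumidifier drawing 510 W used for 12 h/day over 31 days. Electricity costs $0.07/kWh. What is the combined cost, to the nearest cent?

washing machine: Runtime = 4 h/day × 365 days = 1460 h
washing machine: 0.6 kW × 1460 h = 876 kWh
dehumidifier: Runtime = 12 h/day × 31 days = 372 h
dehumidifier: 0.51 kW × 372 h = 189.72 kWh
Total energy = 1065.72 kWh
Cost = 1065.72 × $0.07 = $74.60

$74.60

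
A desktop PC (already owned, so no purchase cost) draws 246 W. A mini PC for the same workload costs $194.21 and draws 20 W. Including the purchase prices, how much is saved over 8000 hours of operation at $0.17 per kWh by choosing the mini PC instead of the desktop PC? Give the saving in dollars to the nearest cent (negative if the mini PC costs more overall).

$113.15

desktop PC: $0.00 + (246/1000) kW × 8000 h × $0.17 = $0.00 + $334.56 = $334.56
mini PC: $194.21 + (20/1000) kW × 8000 h × $0.17 = $194.21 + $27.2 = $221.41
Saving = $334.56 − $221.41 = $113.15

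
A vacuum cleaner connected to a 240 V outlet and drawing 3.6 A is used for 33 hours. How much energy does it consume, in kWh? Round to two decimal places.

28.51 kWh

Power = 3.6 A × 240 V = 864 W = 0.864 kW
Energy = 0.864 kW × 33 h = 28.512 kWh ≈ 28.51 kWh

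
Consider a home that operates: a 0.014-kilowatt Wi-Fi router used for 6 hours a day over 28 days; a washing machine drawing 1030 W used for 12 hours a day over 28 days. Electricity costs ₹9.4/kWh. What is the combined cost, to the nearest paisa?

₹3275.26

Wi-Fi router: Runtime = 6 h/day × 28 days = 168 h
Wi-Fi router: 0.014 kW × 168 h = 2.352 kWh
washing machine: Runtime = 12 h/day × 28 days = 336 h
washing machine: 1.03 kW × 336 h = 346.08 kWh
Total energy = 348.432 kWh
Cost = 348.432 × ₹9.4 = ₹3275.26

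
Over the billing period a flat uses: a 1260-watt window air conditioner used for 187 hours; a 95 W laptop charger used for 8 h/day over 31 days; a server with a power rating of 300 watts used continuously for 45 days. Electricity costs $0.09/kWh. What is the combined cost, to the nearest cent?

window air conditioner: 1.26 kW × 187 h = 235.62 kWh
laptop charger: Runtime = 8 h/day × 31 days = 248 h
laptop charger: 0.095 kW × 248 h = 23.56 kWh
server: Runtime = 24 h × 45 = 1080 h
server: 0.3 kW × 1080 h = 324 kWh
Total energy = 583.18 kWh
Cost = 583.18 × $0.09 = $52.49

$52.49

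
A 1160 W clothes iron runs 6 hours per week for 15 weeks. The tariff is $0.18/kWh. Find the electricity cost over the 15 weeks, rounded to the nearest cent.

$18.79

Runtime = 6 h/week × 15 weeks = 90 h
Energy = 1.16 kW × 90 h = 104.4 kWh
Cost = 104.4 kWh × $0.18/kWh = $18.79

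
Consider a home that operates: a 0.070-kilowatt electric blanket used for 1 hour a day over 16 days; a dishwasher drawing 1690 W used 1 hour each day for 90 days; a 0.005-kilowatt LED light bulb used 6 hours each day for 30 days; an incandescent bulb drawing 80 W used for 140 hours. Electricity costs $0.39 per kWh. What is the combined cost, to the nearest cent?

electric blanket: Runtime = 1 h/day × 16 days = 16 h
electric blanket: 0.07 kW × 16 h = 1.12 kWh
dishwasher: Runtime = 1 h/day × 90 days = 90 h
dishwasher: 1.69 kW × 90 h = 152.1 kWh
LED light bulb: Runtime = 6 h/day × 30 days = 180 h
LED light bulb: 0.005 kW × 180 h = 0.9 kWh
incandescent bulb: 0.08 kW × 140 h = 11.2 kWh
Total energy = 165.32 kWh
Cost = 165.32 × $0.39 = $64.47

$64.47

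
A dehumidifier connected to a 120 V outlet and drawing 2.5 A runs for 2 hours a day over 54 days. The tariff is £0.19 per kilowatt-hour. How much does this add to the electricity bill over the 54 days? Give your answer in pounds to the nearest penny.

Power = 2.5 A × 120 V = 300 W = 0.3 kW
Runtime = 2 h/day × 54 days = 108 h
Energy = 0.3 kW × 108 h = 32.4 kWh
Cost = 32.4 kWh × £0.19/kWh = £6.16

£6.16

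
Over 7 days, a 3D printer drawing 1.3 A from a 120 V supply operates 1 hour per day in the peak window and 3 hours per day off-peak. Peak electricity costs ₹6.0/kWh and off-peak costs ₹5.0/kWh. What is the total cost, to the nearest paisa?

Power = 1.3 A × 120 V = 156 W = 0.156 kW
Peak energy = 0.156 kW × 1 h × 7 = 1.092 kWh
Off-peak energy = 0.156 kW × 3 h × 7 = 3.276 kWh
Cost = 1.092 × ₹6.0 + 3.276 × ₹5.0 = ₹6.552 + ₹16.38 = ₹22.93

₹22.93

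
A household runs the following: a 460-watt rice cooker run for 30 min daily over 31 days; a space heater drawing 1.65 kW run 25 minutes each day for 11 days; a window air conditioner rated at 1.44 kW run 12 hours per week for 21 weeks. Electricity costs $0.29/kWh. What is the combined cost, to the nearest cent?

rice cooker: Runtime = 30 min × 31 = 930 min = 15.5 h
rice cooker: 0.46 kW × 15.5 h = 7.13 kWh
space heater: Runtime = 25 min × 11 = 275 min = 4.583333… h
space heater: 1.65 kW × 4.583333… h = 7.5625 kWh
window air conditioner: Runtime = 12 h/week × 21 weeks = 252 h
window air conditioner: 1.44 kW × 252 h = 362.88 kWh
Total energy = 377.5725 kWh
Cost = 377.5725 × $0.29 = $109.50

$109.50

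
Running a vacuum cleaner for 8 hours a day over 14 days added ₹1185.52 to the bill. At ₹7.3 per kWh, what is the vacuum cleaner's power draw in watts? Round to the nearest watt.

Energy = ₹1185.52 ÷ ₹7.3/kWh = 162.4 kWh
Runtime = 8 h/day × 14 days = 112 h
Power = 162.4 kWh ÷ 112 h = 1.45 kW = 1450 W

1450 W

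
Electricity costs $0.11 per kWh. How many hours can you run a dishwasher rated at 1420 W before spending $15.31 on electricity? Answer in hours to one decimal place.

Energy available = $15.31 ÷ $0.11/kWh = 139.1818 kWh
Hours = 139.1818 kWh ÷ 1.42 kW = 98.0 h

98.0 h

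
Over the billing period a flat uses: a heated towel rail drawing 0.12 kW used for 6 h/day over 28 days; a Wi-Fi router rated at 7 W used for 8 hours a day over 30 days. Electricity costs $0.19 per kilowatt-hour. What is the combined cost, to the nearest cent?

$4.15

heated towel rail: Runtime = 6 h/day × 28 days = 168 h
heated towel rail: 0.12 kW × 168 h = 20.16 kWh
Wi-Fi router: Runtime = 8 h/day × 30 days = 240 h
Wi-Fi router: 0.007 kW × 240 h = 1.68 kWh
Total energy = 21.84 kWh
Cost = 21.84 × $0.19 = $4.15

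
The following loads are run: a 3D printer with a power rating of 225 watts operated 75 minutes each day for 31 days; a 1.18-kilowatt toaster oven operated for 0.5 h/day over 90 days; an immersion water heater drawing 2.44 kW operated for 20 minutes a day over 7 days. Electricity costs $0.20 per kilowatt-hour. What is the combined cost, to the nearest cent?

3D printer: Runtime = 75 min × 31 = 2325 min = 38.75 h
3D printer: 0.225 kW × 38.75 h = 8.71875 kWh
toaster oven: Runtime = 0.5 h/day × 90 days = 45 h
toaster oven: 1.18 kW × 45 h = 53.1 kWh
immersion water heater: Runtime = 20 min × 7 = 140 min = 2.333333… h
immersion water heater: 2.44 kW × 2.333333… h = 5.693333… kWh
Total energy = 67.512083… kWh
Cost = 67.512083… × $0.20 = $13.50

$13.50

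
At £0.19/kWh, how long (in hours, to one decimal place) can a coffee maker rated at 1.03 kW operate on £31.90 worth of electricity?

Energy available = £31.90 ÷ £0.19/kWh = 167.8947 kWh
Hours = 167.8947 kWh ÷ 1.03 kW = 163.0 h

163.0 h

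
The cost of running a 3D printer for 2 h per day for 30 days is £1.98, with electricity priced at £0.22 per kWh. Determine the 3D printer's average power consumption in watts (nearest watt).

Energy = £1.98 ÷ £0.22/kWh = 9 kWh
Runtime = 2 h/day × 30 days = 60 h
Power = 9 kWh ÷ 60 h = 0.15 kW = 150 W

150 W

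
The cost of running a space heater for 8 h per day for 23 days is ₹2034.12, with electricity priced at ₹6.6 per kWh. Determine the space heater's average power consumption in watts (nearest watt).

Energy = ₹2034.12 ÷ ₹6.6/kWh = 308.2 kWh
Runtime = 8 h/day × 23 days = 184 h
Power = 308.2 kWh ÷ 184 h = 1.675 kW = 1675 W

1675 W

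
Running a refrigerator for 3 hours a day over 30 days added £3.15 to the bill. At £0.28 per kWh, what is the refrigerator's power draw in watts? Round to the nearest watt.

Energy = £3.15 ÷ £0.28/kWh = 11.25 kWh
Runtime = 3 h/day × 30 days = 90 h
Power = 11.25 kWh ÷ 90 h = 0.125 kW = 125 W

125 W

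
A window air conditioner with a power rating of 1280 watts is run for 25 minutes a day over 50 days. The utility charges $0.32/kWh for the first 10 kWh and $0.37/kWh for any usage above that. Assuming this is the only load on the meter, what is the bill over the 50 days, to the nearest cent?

$9.37

Runtime = 25 min × 50 = 1250 min = 20.833333… h
Energy = 1.28 kW × 20.833333… h = 26.666666… kWh
Tier 1 (0–10 kWh): 10 × $0.32 = $3.2
Above 10 kWh: 16.666666… × $0.37 = $6.166666…
Bill = $9.37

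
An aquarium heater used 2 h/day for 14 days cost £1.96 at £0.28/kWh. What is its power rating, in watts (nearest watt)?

Energy = £1.96 ÷ £0.28/kWh = 7 kWh
Runtime = 2 h/day × 14 days = 28 h
Power = 7 kWh ÷ 28 h = 0.25 kW = 250 W

250 W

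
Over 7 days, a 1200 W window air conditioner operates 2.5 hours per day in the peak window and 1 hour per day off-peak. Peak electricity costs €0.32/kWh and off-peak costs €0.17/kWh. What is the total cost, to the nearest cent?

Peak energy = 1.2 kW × 2.5 h × 7 = 21 kWh
Off-peak energy = 1.2 kW × 1 h × 7 = 8.4 kWh
Cost = 21 × €0.32 + 8.4 × €0.17 = €6.72 + €1.428 = €8.15

€8.15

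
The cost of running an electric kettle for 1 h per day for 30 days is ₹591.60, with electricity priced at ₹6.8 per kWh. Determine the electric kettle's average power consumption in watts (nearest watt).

2900 W

Energy = ₹591.60 ÷ ₹6.8/kWh = 87 kWh
Runtime = 1 h/day × 30 days = 30 h
Power = 87 kWh ÷ 30 h = 2.9 kW = 2900 W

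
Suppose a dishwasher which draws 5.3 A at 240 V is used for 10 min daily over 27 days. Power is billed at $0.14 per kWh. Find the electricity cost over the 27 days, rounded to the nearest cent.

Power = 5.3 A × 240 V = 1272 W = 1.272 kW
Runtime = 10 min × 27 = 270 min = 4.5 h
Energy = 1.272 kW × 4.5 h = 5.724 kWh
Cost = 5.724 kWh × $0.14/kWh = $0.80

$0.80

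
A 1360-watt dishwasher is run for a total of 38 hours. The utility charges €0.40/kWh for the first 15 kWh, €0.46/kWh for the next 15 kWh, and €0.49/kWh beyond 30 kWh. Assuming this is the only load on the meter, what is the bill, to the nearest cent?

Energy = 1.36 kW × 38 h = 51.68 kWh
Tier 1 (0–15 kWh): 15 × €0.40 = €6
Tier 2 (15–30 kWh): 15 × €0.46 = €6.9
Above 30 kWh: 21.68 × €0.49 = €10.6232
Bill = €23.52

€23.52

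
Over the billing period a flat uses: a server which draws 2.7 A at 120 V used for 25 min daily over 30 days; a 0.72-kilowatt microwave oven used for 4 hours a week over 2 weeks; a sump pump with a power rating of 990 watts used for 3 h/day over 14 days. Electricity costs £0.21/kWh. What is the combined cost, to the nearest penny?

server: Power = 2.7 A × 120 V = 324 W = 0.324 kW
server: Runtime = 25 min × 30 = 750 min = 12.5 h
server: 0.324 kW × 12.5 h = 4.05 kWh
microwave oven: Runtime = 4 h/week × 2 weeks = 8 h
microwave oven: 0.72 kW × 8 h = 5.76 kWh
sump pump: Runtime = 3 h/day × 14 days = 42 h
sump pump: 0.99 kW × 42 h = 41.58 kWh
Total energy = 51.39 kWh
Cost = 51.39 × £0.21 = £10.79

£10.79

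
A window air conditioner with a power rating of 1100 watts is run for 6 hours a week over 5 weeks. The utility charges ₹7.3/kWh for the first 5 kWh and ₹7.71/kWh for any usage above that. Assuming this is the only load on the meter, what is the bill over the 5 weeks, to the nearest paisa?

₹252.38

Runtime = 6 h/week × 5 weeks = 30 h
Energy = 1.1 kW × 30 h = 33 kWh
Tier 1 (0–5 kWh): 5 × ₹7.3 = ₹36.5
Above 5 kWh: 28 × ₹7.71 = ₹215.88
Bill = ₹252.38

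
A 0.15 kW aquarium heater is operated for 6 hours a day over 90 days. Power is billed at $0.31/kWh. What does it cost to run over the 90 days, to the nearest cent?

$25.11

Runtime = 6 h/day × 90 days = 540 h
Energy = 0.15 kW × 540 h = 81 kWh
Cost = 81 kWh × $0.31/kWh = $25.11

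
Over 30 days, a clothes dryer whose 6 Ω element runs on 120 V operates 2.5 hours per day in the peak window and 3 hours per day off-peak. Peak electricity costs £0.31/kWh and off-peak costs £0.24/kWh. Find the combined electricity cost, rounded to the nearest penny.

Power = V²/R = 120²/6 = 2400 W = 2.4 kW
Peak energy = 2.4 kW × 2.5 h × 30 = 180 kWh
Off-peak energy = 2.4 kW × 3 h × 30 = 216 kWh
Cost = 180 × £0.31 + 216 × £0.24 = £55.8 + £51.84 = £107.64

£107.64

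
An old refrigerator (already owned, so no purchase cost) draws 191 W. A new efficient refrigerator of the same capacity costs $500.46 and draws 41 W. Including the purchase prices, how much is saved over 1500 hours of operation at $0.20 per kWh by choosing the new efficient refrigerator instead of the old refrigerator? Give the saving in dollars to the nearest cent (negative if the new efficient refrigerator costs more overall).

-$455.46

old refrigerator: $0.00 + (191/1000) kW × 1500 h × $0.20 = $0.00 + $57.3 = $57.3
new efficient refrigerator: $500.46 + (41/1000) kW × 1500 h × $0.20 = $500.46 + $12.3 = $512.76
Saving = $57.3 − $512.76 = −$455.46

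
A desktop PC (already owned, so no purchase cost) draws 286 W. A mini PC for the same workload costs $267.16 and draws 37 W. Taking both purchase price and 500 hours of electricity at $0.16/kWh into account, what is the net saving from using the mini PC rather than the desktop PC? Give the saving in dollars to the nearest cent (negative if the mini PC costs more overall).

desktop PC: $0.00 + (286/1000) kW × 500 h × $0.16 = $0.00 + $22.88 = $22.88
mini PC: $267.16 + (37/1000) kW × 500 h × $0.16 = $267.16 + $2.96 = $270.12
Saving = $22.88 − $270.12 = −$247.24

-$247.24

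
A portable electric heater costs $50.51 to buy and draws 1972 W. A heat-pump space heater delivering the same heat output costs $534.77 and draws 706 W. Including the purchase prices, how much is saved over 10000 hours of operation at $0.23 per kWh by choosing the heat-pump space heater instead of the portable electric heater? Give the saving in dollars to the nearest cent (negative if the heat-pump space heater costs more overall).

$2427.54

portable electric heater: $50.51 + (1972/1000) kW × 10000 h × $0.23 = $50.51 + $4535.6 = $4586.11
heat-pump space heater: $534.77 + (706/1000) kW × 10000 h × $0.23 = $534.77 + $1623.8 = $2158.57
Saving = $4586.11 − $2158.57 = $2427.54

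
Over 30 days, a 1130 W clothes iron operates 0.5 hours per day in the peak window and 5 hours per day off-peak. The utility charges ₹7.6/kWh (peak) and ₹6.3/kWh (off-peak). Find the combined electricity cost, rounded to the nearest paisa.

Peak energy = 1.13 kW × 0.5 h × 30 = 16.95 kWh
Off-peak energy = 1.13 kW × 5 h × 30 = 169.5 kWh
Cost = 16.95 × ₹7.6 + 169.5 × ₹6.3 = ₹128.82 + ₹1067.85 = ₹1196.67

₹1196.67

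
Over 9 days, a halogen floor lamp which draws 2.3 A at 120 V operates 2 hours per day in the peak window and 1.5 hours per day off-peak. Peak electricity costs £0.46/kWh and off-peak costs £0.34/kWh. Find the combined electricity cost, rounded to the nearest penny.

£3.55

Power = 2.3 A × 120 V = 276 W = 0.276 kW
Peak energy = 0.276 kW × 2 h × 9 = 4.968 kWh
Off-peak energy = 0.276 kW × 1.5 h × 9 = 3.726 kWh
Cost = 4.968 × £0.46 + 3.726 × £0.34 = £2.28528 + £1.26684 = £3.55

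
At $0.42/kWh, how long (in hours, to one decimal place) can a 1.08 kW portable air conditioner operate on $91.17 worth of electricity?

201.0 h

Energy available = $91.17 ÷ $0.42/kWh = 217.0714 kWh
Hours = 217.0714 kWh ÷ 1.08 kW = 201.0 h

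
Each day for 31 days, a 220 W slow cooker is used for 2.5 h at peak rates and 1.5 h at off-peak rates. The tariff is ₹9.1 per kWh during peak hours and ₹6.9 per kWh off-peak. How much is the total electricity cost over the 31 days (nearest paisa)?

Peak energy = 0.22 kW × 2.5 h × 31 = 17.05 kWh
Off-peak energy = 0.22 kW × 1.5 h × 31 = 10.23 kWh
Cost = 17.05 × ₹9.1 + 10.23 × ₹6.9 = ₹155.155 + ₹70.587 = ₹225.74

₹225.74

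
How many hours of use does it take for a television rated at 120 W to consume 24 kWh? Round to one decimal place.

200.0 h

Hours = 24 kWh ÷ 0.12 kW = 200.0 h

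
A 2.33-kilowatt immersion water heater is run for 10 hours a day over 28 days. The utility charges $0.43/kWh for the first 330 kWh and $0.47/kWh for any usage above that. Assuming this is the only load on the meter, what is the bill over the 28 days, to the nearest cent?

$293.43

Runtime = 10 h/day × 28 days = 280 h
Energy = 2.33 kW × 280 h = 652.4 kWh
Tier 1 (0–330 kWh): 330 × $0.43 = $141.9
Above 330 kWh: 322.4 × $0.47 = $151.528
Bill = $293.43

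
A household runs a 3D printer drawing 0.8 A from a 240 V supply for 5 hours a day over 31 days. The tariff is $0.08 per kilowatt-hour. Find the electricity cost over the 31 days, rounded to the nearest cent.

$2.38

Power = 0.8 A × 240 V = 192 W = 0.192 kW
Runtime = 5 h/day × 31 days = 155 h
Energy = 0.192 kW × 155 h = 29.76 kWh
Cost = 29.76 kWh × $0.08/kWh = $2.38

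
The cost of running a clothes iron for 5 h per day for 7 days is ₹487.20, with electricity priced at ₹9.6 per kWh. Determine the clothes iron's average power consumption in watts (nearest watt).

1450 W

Energy = ₹487.20 ÷ ₹9.6/kWh = 50.75 kWh
Runtime = 5 h/day × 7 days = 35 h
Power = 50.75 kWh ÷ 35 h = 1.45 kW = 1450 W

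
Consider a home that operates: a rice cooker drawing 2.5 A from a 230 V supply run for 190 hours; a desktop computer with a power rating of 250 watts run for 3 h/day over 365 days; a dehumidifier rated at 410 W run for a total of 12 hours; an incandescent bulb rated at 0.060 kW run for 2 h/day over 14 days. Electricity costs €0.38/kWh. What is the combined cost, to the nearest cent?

rice cooker: Power = 2.5 A × 230 V = 575 W = 0.575 kW
rice cooker: 0.575 kW × 190 h = 109.25 kWh
desktop computer: Runtime = 3 h/day × 365 days = 1095 h
desktop computer: 0.25 kW × 1095 h = 273.75 kWh
dehumidifier: 0.41 kW × 12 h = 4.92 kWh
incandescent bulb: Runtime = 2 h/day × 14 days = 28 h
incandescent bulb: 0.06 kW × 28 h = 1.68 kWh
Total energy = 389.6 kWh
Cost = 389.6 × €0.38 = €148.05

€148.05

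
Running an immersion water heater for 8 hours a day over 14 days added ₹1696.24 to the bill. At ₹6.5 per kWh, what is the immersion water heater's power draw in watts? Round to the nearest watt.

Energy = ₹1696.24 ÷ ₹6.5/kWh = 260.96 kWh
Runtime = 8 h/day × 14 days = 112 h
Power = 260.96 kWh ÷ 112 h = 2.33 kW = 2330 W

2330 W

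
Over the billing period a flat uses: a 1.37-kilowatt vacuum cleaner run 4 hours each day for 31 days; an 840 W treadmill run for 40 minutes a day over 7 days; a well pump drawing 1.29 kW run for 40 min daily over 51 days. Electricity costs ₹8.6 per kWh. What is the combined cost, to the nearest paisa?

vacuum cleaner: Runtime = 4 h/day × 31 days = 124 h
vacuum cleaner: 1.37 kW × 124 h = 169.88 kWh
treadmill: Runtime = 40 min × 7 = 280 min = 4.666666… h
treadmill: 0.84 kW × 4.666666… h = 3.92 kWh
well pump: Runtime = 40 min × 51 = 2040 min = 34 h
well pump: 1.29 kW × 34 h = 43.86 kWh
Total energy = 217.66 kWh
Cost = 217.66 × ₹8.6 = ₹1871.88

₹1871.88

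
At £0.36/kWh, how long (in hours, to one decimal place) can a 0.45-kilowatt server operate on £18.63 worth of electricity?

Energy available = £18.63 ÷ £0.36/kWh = 51.75 kWh
Hours = 51.75 kWh ÷ 0.45 kW = 115.0 h

115.0 h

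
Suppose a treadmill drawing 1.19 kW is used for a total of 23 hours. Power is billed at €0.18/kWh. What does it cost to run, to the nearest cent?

€4.93

Energy = 1.19 kW × 23 h = 27.37 kWh
Cost = 27.37 kWh × €0.18/kWh = €4.93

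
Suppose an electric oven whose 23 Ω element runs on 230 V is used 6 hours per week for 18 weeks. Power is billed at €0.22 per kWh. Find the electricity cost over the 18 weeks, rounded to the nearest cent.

€54.65

Power = V²/R = 230²/23 = 2300 W = 2.3 kW
Runtime = 6 h/week × 18 weeks = 108 h
Energy = 2.3 kW × 108 h = 248.4 kWh
Cost = 248.4 kWh × €0.22/kWh = €54.65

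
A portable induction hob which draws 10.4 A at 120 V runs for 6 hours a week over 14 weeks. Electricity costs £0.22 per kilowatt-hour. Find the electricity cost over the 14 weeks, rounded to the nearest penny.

£23.06

Power = 10.4 A × 120 V = 1248 W = 1.248 kW
Runtime = 6 h/week × 14 weeks = 84 h
Energy = 1.248 kW × 84 h = 104.832 kWh
Cost = 104.832 kWh × £0.22/kWh = £23.06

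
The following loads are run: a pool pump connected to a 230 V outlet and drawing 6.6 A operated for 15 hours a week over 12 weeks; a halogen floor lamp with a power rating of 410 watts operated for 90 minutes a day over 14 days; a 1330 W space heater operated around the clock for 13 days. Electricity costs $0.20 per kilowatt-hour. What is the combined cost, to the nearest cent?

$139.36

pool pump: Power = 6.6 A × 230 V = 1518 W = 1.518 kW
pool pump: Runtime = 15 h/week × 12 weeks = 180 h
pool pump: 1.518 kW × 180 h = 273.24 kWh
halogen floor lamp: Runtime = 90 min × 14 = 1260 min = 21 h
halogen floor lamp: 0.41 kW × 21 h = 8.61 kWh
space heater: Runtime = 24 h × 13 = 312 h
space heater: 1.33 kW × 312 h = 414.96 kWh
Total energy = 696.81 kWh
Cost = 696.81 × $0.20 = $139.36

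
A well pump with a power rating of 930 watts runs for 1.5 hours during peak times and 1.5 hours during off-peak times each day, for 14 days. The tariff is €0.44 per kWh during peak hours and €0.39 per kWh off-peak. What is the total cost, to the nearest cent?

€16.21

Peak energy = 0.93 kW × 1.5 h × 14 = 19.53 kWh
Off-peak energy = 0.93 kW × 1.5 h × 14 = 19.53 kWh
Cost = 19.53 × €0.44 + 19.53 × €0.39 = €8.5932 + €7.6167 = €16.21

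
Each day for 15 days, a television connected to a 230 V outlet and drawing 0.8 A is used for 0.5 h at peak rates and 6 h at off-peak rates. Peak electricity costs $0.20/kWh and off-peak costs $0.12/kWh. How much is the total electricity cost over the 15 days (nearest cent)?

Power = 0.8 A × 230 V = 184 W = 0.184 kW
Peak energy = 0.184 kW × 0.5 h × 15 = 1.38 kWh
Off-peak energy = 0.184 kW × 6 h × 15 = 16.56 kWh
Cost = 1.38 × $0.20 + 16.56 × $0.12 = $0.276 + $1.9872 = $2.26

$2.26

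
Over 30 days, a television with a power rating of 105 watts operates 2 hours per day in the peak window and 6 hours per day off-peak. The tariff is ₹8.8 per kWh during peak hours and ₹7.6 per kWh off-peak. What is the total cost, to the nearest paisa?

₹199.08

Peak energy = 0.105 kW × 2 h × 30 = 6.3 kWh
Off-peak energy = 0.105 kW × 6 h × 30 = 18.9 kWh
Cost = 6.3 × ₹8.8 + 18.9 × ₹7.6 = ₹55.44 + ₹143.64 = ₹199.08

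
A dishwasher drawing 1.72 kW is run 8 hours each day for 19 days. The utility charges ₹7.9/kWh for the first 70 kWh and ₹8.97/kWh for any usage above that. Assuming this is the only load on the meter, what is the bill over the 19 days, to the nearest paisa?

Runtime = 8 h/day × 19 days = 152 h
Energy = 1.72 kW × 152 h = 261.44 kWh
Tier 1 (0–70 kWh): 70 × ₹7.9 = ₹553
Above 70 kWh: 191.44 × ₹8.97 = ₹1717.2168
Bill = ₹2270.22

₹2270.22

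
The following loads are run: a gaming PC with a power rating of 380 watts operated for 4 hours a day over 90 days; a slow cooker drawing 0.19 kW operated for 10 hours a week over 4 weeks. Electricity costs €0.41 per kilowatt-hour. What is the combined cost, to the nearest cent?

gaming PC: Runtime = 4 h/day × 90 days = 360 h
gaming PC: 0.38 kW × 360 h = 136.8 kWh
slow cooker: Runtime = 10 h/week × 4 weeks = 40 h
slow cooker: 0.19 kW × 40 h = 7.6 kWh
Total energy = 144.4 kWh
Cost = 144.4 × €0.41 = €59.20

€59.20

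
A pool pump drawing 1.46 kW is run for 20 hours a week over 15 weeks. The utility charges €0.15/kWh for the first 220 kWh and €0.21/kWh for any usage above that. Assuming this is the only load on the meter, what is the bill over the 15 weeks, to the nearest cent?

Runtime = 20 h/week × 15 weeks = 300 h
Energy = 1.46 kW × 300 h = 438 kWh
Tier 1 (0–220 kWh): 220 × €0.15 = €33
Above 220 kWh: 218 × €0.21 = €45.78
Bill = €78.78

€78.78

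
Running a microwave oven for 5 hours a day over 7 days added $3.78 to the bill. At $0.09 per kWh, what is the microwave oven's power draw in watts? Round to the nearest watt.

1200 W

Energy = $3.78 ÷ $0.09/kWh = 42 kWh
Runtime = 5 h/day × 7 days = 35 h
Power = 42 kWh ÷ 35 h = 1.2 kW = 1200 W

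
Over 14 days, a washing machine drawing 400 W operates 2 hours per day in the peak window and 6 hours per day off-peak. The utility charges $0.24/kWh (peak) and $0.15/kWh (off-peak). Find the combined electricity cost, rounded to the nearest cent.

$7.73

Peak energy = 0.4 kW × 2 h × 14 = 11.2 kWh
Off-peak energy = 0.4 kW × 6 h × 14 = 33.6 kWh
Cost = 11.2 × $0.24 + 33.6 × $0.15 = $2.688 + $5.04 = $7.73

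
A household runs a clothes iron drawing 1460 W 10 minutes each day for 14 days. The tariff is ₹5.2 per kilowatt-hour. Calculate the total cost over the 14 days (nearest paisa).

₹17.71

Runtime = 10 min × 14 = 140 min = 2.333333… h
Energy = 1.46 kW × 2.333333… h = 3.406666… kWh
Cost = 3.406666… kWh × ₹5.2/kWh = ₹17.71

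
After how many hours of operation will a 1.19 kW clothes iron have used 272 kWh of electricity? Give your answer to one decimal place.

228.6 h

Hours = 272 kWh ÷ 1.19 kW = 228.6 h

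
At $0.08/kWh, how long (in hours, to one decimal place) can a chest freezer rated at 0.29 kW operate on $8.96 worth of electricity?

386.2 h

Energy available = $8.96 ÷ $0.08/kWh = 112 kWh
Hours = 112 kWh ÷ 0.29 kW = 386.2 h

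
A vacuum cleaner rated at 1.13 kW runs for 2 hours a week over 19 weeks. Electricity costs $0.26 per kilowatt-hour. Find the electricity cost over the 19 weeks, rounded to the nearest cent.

Runtime = 2 h/week × 19 weeks = 38 h
Energy = 1.13 kW × 38 h = 42.94 kWh
Cost = 42.94 kWh × $0.26/kWh = $11.16

$11.16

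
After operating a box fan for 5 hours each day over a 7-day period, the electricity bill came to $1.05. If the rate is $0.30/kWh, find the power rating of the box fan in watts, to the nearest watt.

100 W

Energy = $1.05 ÷ $0.30/kWh = 3.5 kWh
Runtime = 5 h/day × 7 days = 35 h
Power = 3.5 kWh ÷ 35 h = 0.1 kW = 100 W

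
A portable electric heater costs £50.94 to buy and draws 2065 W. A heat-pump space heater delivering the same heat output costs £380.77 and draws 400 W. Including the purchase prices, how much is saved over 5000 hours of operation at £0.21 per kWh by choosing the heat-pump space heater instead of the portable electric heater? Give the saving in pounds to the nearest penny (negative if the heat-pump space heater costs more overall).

£1418.42

portable electric heater: £50.94 + (2065/1000) kW × 5000 h × £0.21 = £50.94 + £2168.25 = £2219.19
heat-pump space heater: £380.77 + (400/1000) kW × 5000 h × £0.21 = £380.77 + £420 = £800.77
Saving = £2219.19 − £800.77 = £1418.42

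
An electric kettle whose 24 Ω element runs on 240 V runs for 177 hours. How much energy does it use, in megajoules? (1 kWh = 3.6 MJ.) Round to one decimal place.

Power = V²/R = 240²/24 = 2400 W = 2.4 kW
Energy = 2.4 kW × 177 h = 424.8 kWh
= 424.8 × 3.6 MJ = 1529.3 MJ

1529.3 MJ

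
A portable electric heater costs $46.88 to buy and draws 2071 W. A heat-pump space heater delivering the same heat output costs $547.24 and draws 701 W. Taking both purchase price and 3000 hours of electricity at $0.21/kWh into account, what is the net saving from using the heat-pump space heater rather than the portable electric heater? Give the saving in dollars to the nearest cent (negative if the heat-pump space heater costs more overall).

$362.74

portable electric heater: $46.88 + (2071/1000) kW × 3000 h × $0.21 = $46.88 + $1304.73 = $1351.61
heat-pump space heater: $547.24 + (701/1000) kW × 3000 h × $0.21 = $547.24 + $441.63 = $988.87
Saving = $1351.61 − $988.87 = $362.74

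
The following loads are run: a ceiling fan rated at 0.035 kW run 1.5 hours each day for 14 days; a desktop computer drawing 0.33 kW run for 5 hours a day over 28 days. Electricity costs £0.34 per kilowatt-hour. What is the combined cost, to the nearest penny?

£15.96

ceiling fan: Runtime = 1.5 h/day × 14 days = 21 h
ceiling fan: 0.035 kW × 21 h = 0.735 kWh
desktop computer: Runtime = 5 h/day × 28 days = 140 h
desktop computer: 0.33 kW × 140 h = 46.2 kWh
Total energy = 46.935 kWh
Cost = 46.935 × £0.34 = £15.96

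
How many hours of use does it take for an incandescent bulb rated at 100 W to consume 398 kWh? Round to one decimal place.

Hours = 398 kWh ÷ 0.1 kW = 3980.0 h

3980.0 h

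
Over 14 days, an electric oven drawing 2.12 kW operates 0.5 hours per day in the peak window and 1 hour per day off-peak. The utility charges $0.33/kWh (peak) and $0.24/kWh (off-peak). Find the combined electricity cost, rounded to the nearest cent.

Peak energy = 2.12 kW × 0.5 h × 14 = 14.84 kWh
Off-peak energy = 2.12 kW × 1 h × 14 = 29.68 kWh
Cost = 14.84 × $0.33 + 29.68 × $0.24 = $4.8972 + $7.1232 = $12.02

$12.02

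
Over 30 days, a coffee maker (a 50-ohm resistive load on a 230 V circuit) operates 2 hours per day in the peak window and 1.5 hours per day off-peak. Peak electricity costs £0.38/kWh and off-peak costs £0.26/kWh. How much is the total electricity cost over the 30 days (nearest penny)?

£36.50

Power = V²/R = 230²/50 = 1058 W = 1.058 kW
Peak energy = 1.058 kW × 2 h × 30 = 63.48 kWh
Off-peak energy = 1.058 kW × 1.5 h × 30 = 47.61 kWh
Cost = 63.48 × £0.38 + 47.61 × £0.26 = £24.1224 + £12.3786 = £36.50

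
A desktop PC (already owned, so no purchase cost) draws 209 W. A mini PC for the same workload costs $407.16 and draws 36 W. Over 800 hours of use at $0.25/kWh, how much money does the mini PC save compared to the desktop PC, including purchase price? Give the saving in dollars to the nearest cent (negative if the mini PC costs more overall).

-$372.56

desktop PC: $0.00 + (209/1000) kW × 800 h × $0.25 = $0.00 + $41.8 = $41.8
mini PC: $407.16 + (36/1000) kW × 800 h × $0.25 = $407.16 + $7.2 = $414.36
Saving = $41.8 − $414.36 = −$372.56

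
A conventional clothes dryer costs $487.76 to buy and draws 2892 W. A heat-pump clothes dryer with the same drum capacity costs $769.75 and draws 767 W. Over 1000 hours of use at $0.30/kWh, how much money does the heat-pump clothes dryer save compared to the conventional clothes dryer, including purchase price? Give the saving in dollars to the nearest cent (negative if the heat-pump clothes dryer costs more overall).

conventional clothes dryer: $487.76 + (2892/1000) kW × 1000 h × $0.30 = $487.76 + $867.6 = $1355.36
heat-pump clothes dryer: $769.75 + (767/1000) kW × 1000 h × $0.30 = $769.75 + $230.1 = $999.85
Saving = $1355.36 − $999.85 = $355.51

$355.51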